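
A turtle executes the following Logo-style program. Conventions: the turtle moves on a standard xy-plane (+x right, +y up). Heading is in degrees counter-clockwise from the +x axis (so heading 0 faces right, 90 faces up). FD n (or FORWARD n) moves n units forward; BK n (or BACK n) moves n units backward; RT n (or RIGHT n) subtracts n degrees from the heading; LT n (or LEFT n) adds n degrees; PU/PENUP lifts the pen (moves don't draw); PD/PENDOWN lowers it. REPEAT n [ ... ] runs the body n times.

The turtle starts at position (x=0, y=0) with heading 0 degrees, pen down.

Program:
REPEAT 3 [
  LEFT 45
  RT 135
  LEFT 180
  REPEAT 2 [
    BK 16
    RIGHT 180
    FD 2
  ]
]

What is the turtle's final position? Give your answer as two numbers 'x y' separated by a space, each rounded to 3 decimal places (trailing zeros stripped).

Executing turtle program step by step:
Start: pos=(0,0), heading=0, pen down
REPEAT 3 [
  -- iteration 1/3 --
  LT 45: heading 0 -> 45
  RT 135: heading 45 -> 270
  LT 180: heading 270 -> 90
  REPEAT 2 [
    -- iteration 1/2 --
    BK 16: (0,0) -> (0,-16) [heading=90, draw]
    RT 180: heading 90 -> 270
    FD 2: (0,-16) -> (0,-18) [heading=270, draw]
    -- iteration 2/2 --
    BK 16: (0,-18) -> (0,-2) [heading=270, draw]
    RT 180: heading 270 -> 90
    FD 2: (0,-2) -> (0,0) [heading=90, draw]
  ]
  -- iteration 2/3 --
  LT 45: heading 90 -> 135
  RT 135: heading 135 -> 0
  LT 180: heading 0 -> 180
  REPEAT 2 [
    -- iteration 1/2 --
    BK 16: (0,0) -> (16,0) [heading=180, draw]
    RT 180: heading 180 -> 0
    FD 2: (16,0) -> (18,0) [heading=0, draw]
    -- iteration 2/2 --
    BK 16: (18,0) -> (2,0) [heading=0, draw]
    RT 180: heading 0 -> 180
    FD 2: (2,0) -> (0,0) [heading=180, draw]
  ]
  -- iteration 3/3 --
  LT 45: heading 180 -> 225
  RT 135: heading 225 -> 90
  LT 180: heading 90 -> 270
  REPEAT 2 [
    -- iteration 1/2 --
    BK 16: (0,0) -> (0,16) [heading=270, draw]
    RT 180: heading 270 -> 90
    FD 2: (0,16) -> (0,18) [heading=90, draw]
    -- iteration 2/2 --
    BK 16: (0,18) -> (0,2) [heading=90, draw]
    RT 180: heading 90 -> 270
    FD 2: (0,2) -> (0,0) [heading=270, draw]
  ]
]
Final: pos=(0,0), heading=270, 12 segment(s) drawn

Answer: 0 0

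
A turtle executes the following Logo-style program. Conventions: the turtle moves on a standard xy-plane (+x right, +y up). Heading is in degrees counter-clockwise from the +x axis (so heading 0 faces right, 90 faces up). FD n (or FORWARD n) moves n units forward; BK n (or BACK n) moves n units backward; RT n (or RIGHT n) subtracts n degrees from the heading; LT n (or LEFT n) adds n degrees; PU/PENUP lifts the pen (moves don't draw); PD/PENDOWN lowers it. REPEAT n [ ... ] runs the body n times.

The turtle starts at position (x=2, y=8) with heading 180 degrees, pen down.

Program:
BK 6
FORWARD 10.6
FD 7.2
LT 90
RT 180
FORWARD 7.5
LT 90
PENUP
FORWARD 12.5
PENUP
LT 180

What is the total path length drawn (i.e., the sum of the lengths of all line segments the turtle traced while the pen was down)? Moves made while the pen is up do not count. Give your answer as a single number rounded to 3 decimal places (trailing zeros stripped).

Executing turtle program step by step:
Start: pos=(2,8), heading=180, pen down
BK 6: (2,8) -> (8,8) [heading=180, draw]
FD 10.6: (8,8) -> (-2.6,8) [heading=180, draw]
FD 7.2: (-2.6,8) -> (-9.8,8) [heading=180, draw]
LT 90: heading 180 -> 270
RT 180: heading 270 -> 90
FD 7.5: (-9.8,8) -> (-9.8,15.5) [heading=90, draw]
LT 90: heading 90 -> 180
PU: pen up
FD 12.5: (-9.8,15.5) -> (-22.3,15.5) [heading=180, move]
PU: pen up
LT 180: heading 180 -> 0
Final: pos=(-22.3,15.5), heading=0, 4 segment(s) drawn

Segment lengths:
  seg 1: (2,8) -> (8,8), length = 6
  seg 2: (8,8) -> (-2.6,8), length = 10.6
  seg 3: (-2.6,8) -> (-9.8,8), length = 7.2
  seg 4: (-9.8,8) -> (-9.8,15.5), length = 7.5
Total = 31.3

Answer: 31.3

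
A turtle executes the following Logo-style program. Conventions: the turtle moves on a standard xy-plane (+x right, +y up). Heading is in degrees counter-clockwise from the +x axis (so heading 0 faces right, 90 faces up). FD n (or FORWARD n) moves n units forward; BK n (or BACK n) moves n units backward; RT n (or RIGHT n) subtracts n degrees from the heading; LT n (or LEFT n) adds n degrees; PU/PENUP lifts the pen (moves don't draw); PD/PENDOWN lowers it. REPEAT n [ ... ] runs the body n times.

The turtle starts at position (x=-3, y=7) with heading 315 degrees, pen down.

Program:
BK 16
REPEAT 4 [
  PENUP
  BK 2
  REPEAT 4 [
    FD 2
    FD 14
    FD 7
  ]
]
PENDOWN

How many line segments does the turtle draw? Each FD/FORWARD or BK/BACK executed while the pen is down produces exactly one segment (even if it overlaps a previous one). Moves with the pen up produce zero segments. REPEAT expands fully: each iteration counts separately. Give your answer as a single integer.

Executing turtle program step by step:
Start: pos=(-3,7), heading=315, pen down
BK 16: (-3,7) -> (-14.314,18.314) [heading=315, draw]
REPEAT 4 [
  -- iteration 1/4 --
  PU: pen up
  BK 2: (-14.314,18.314) -> (-15.728,19.728) [heading=315, move]
  REPEAT 4 [
    -- iteration 1/4 --
    FD 2: (-15.728,19.728) -> (-14.314,18.314) [heading=315, move]
    FD 14: (-14.314,18.314) -> (-4.414,8.414) [heading=315, move]
    FD 7: (-4.414,8.414) -> (0.536,3.464) [heading=315, move]
    -- iteration 2/4 --
    FD 2: (0.536,3.464) -> (1.95,2.05) [heading=315, move]
    FD 14: (1.95,2.05) -> (11.849,-7.849) [heading=315, move]
    FD 7: (11.849,-7.849) -> (16.799,-12.799) [heading=315, move]
    -- iteration 3/4 --
    FD 2: (16.799,-12.799) -> (18.213,-14.213) [heading=315, move]
    FD 14: (18.213,-14.213) -> (28.113,-24.113) [heading=315, move]
    FD 7: (28.113,-24.113) -> (33.062,-29.062) [heading=315, move]
    -- iteration 4/4 --
    FD 2: (33.062,-29.062) -> (34.477,-30.477) [heading=315, move]
    FD 14: (34.477,-30.477) -> (44.376,-40.376) [heading=315, move]
    FD 7: (44.376,-40.376) -> (49.326,-45.326) [heading=315, move]
  ]
  -- iteration 2/4 --
  PU: pen up
  BK 2: (49.326,-45.326) -> (47.912,-43.912) [heading=315, move]
  REPEAT 4 [
    -- iteration 1/4 --
    FD 2: (47.912,-43.912) -> (49.326,-45.326) [heading=315, move]
    FD 14: (49.326,-45.326) -> (59.225,-55.225) [heading=315, move]
    FD 7: (59.225,-55.225) -> (64.175,-60.175) [heading=315, move]
    -- iteration 2/4 --
    FD 2: (64.175,-60.175) -> (65.589,-61.589) [heading=315, move]
    FD 14: (65.589,-61.589) -> (75.489,-71.489) [heading=315, move]
    FD 7: (75.489,-71.489) -> (80.439,-76.439) [heading=315, move]
    -- iteration 3/4 --
    FD 2: (80.439,-76.439) -> (81.853,-77.853) [heading=315, move]
    FD 14: (81.853,-77.853) -> (91.752,-87.752) [heading=315, move]
    FD 7: (91.752,-87.752) -> (96.702,-92.702) [heading=315, move]
    -- iteration 4/4 --
    FD 2: (96.702,-92.702) -> (98.116,-94.116) [heading=315, move]
    FD 14: (98.116,-94.116) -> (108.016,-104.016) [heading=315, move]
    FD 7: (108.016,-104.016) -> (112.966,-108.966) [heading=315, move]
  ]
  -- iteration 3/4 --
  PU: pen up
  BK 2: (112.966,-108.966) -> (111.551,-107.551) [heading=315, move]
  REPEAT 4 [
    -- iteration 1/4 --
    FD 2: (111.551,-107.551) -> (112.966,-108.966) [heading=315, move]
    FD 14: (112.966,-108.966) -> (122.865,-118.865) [heading=315, move]
    FD 7: (122.865,-118.865) -> (127.815,-123.815) [heading=315, move]
    -- iteration 2/4 --
    FD 2: (127.815,-123.815) -> (129.229,-125.229) [heading=315, move]
    FD 14: (129.229,-125.229) -> (139.128,-135.128) [heading=315, move]
    FD 7: (139.128,-135.128) -> (144.078,-140.078) [heading=315, move]
    -- iteration 3/4 --
    FD 2: (144.078,-140.078) -> (145.492,-141.492) [heading=315, move]
    FD 14: (145.492,-141.492) -> (155.392,-151.392) [heading=315, move]
    FD 7: (155.392,-151.392) -> (160.342,-156.342) [heading=315, move]
    -- iteration 4/4 --
    FD 2: (160.342,-156.342) -> (161.756,-157.756) [heading=315, move]
    FD 14: (161.756,-157.756) -> (171.655,-167.655) [heading=315, move]
    FD 7: (171.655,-167.655) -> (176.605,-172.605) [heading=315, move]
  ]
  -- iteration 4/4 --
  PU: pen up
  BK 2: (176.605,-172.605) -> (175.191,-171.191) [heading=315, move]
  REPEAT 4 [
    -- iteration 1/4 --
    FD 2: (175.191,-171.191) -> (176.605,-172.605) [heading=315, move]
    FD 14: (176.605,-172.605) -> (186.505,-182.505) [heading=315, move]
    FD 7: (186.505,-182.505) -> (191.454,-187.454) [heading=315, move]
    -- iteration 2/4 --
    FD 2: (191.454,-187.454) -> (192.869,-188.869) [heading=315, move]
    FD 14: (192.869,-188.869) -> (202.768,-198.768) [heading=315, move]
    FD 7: (202.768,-198.768) -> (207.718,-203.718) [heading=315, move]
    -- iteration 3/4 --
    FD 2: (207.718,-203.718) -> (209.132,-205.132) [heading=315, move]
    FD 14: (209.132,-205.132) -> (219.032,-215.032) [heading=315, move]
    FD 7: (219.032,-215.032) -> (223.981,-219.981) [heading=315, move]
    -- iteration 4/4 --
    FD 2: (223.981,-219.981) -> (225.395,-221.395) [heading=315, move]
    FD 14: (225.395,-221.395) -> (235.295,-231.295) [heading=315, move]
    FD 7: (235.295,-231.295) -> (240.245,-236.245) [heading=315, move]
  ]
]
PD: pen down
Final: pos=(240.245,-236.245), heading=315, 1 segment(s) drawn
Segments drawn: 1

Answer: 1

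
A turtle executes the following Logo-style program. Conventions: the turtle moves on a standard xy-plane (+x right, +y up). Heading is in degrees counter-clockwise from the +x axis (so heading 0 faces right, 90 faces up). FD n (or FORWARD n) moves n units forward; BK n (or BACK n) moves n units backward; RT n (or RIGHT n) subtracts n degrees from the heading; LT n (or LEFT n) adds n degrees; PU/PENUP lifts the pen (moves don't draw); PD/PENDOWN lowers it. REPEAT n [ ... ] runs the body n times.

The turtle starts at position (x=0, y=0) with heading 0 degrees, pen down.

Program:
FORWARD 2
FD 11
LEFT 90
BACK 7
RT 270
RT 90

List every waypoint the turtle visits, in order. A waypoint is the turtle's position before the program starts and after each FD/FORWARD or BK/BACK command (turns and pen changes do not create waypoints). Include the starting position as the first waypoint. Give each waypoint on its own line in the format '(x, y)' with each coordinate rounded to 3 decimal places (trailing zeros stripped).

Answer: (0, 0)
(2, 0)
(13, 0)
(13, -7)

Derivation:
Executing turtle program step by step:
Start: pos=(0,0), heading=0, pen down
FD 2: (0,0) -> (2,0) [heading=0, draw]
FD 11: (2,0) -> (13,0) [heading=0, draw]
LT 90: heading 0 -> 90
BK 7: (13,0) -> (13,-7) [heading=90, draw]
RT 270: heading 90 -> 180
RT 90: heading 180 -> 90
Final: pos=(13,-7), heading=90, 3 segment(s) drawn
Waypoints (4 total):
(0, 0)
(2, 0)
(13, 0)
(13, -7)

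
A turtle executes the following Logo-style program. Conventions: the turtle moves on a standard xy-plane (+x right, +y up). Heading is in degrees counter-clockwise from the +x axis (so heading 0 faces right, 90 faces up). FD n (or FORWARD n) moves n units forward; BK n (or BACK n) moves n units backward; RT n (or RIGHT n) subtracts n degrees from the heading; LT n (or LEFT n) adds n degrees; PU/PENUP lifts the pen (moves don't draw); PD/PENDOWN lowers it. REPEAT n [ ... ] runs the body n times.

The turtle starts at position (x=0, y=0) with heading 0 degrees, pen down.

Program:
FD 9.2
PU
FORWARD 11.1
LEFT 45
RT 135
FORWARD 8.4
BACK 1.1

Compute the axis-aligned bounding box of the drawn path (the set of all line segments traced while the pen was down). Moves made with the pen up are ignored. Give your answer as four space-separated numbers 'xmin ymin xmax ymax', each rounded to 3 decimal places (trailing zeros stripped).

Executing turtle program step by step:
Start: pos=(0,0), heading=0, pen down
FD 9.2: (0,0) -> (9.2,0) [heading=0, draw]
PU: pen up
FD 11.1: (9.2,0) -> (20.3,0) [heading=0, move]
LT 45: heading 0 -> 45
RT 135: heading 45 -> 270
FD 8.4: (20.3,0) -> (20.3,-8.4) [heading=270, move]
BK 1.1: (20.3,-8.4) -> (20.3,-7.3) [heading=270, move]
Final: pos=(20.3,-7.3), heading=270, 1 segment(s) drawn

Segment endpoints: x in {0, 9.2}, y in {0}
xmin=0, ymin=0, xmax=9.2, ymax=0

Answer: 0 0 9.2 0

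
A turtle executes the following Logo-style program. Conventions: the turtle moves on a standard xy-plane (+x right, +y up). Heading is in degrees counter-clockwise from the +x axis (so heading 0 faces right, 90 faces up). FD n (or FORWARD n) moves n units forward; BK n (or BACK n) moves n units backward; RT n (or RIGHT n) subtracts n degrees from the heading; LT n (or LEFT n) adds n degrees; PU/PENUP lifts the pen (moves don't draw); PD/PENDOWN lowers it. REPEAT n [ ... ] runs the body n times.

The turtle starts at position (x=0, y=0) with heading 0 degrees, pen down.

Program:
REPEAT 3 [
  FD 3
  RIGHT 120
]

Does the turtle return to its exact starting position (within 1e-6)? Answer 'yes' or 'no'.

Executing turtle program step by step:
Start: pos=(0,0), heading=0, pen down
REPEAT 3 [
  -- iteration 1/3 --
  FD 3: (0,0) -> (3,0) [heading=0, draw]
  RT 120: heading 0 -> 240
  -- iteration 2/3 --
  FD 3: (3,0) -> (1.5,-2.598) [heading=240, draw]
  RT 120: heading 240 -> 120
  -- iteration 3/3 --
  FD 3: (1.5,-2.598) -> (0,0) [heading=120, draw]
  RT 120: heading 120 -> 0
]
Final: pos=(0,0), heading=0, 3 segment(s) drawn

Start position: (0, 0)
Final position: (0, 0)
Distance = 0; < 1e-6 -> CLOSED

Answer: yes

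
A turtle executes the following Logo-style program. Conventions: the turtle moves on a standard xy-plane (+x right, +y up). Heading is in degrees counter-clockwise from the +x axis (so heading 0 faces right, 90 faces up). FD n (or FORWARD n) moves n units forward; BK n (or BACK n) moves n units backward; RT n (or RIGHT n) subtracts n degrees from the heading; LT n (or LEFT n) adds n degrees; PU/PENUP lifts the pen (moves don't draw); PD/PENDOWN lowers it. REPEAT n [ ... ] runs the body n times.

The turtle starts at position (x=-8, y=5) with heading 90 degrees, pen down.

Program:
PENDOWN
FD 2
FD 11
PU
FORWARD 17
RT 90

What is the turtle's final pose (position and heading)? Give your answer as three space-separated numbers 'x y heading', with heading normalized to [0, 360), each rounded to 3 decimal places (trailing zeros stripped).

Answer: -8 35 0

Derivation:
Executing turtle program step by step:
Start: pos=(-8,5), heading=90, pen down
PD: pen down
FD 2: (-8,5) -> (-8,7) [heading=90, draw]
FD 11: (-8,7) -> (-8,18) [heading=90, draw]
PU: pen up
FD 17: (-8,18) -> (-8,35) [heading=90, move]
RT 90: heading 90 -> 0
Final: pos=(-8,35), heading=0, 2 segment(s) drawn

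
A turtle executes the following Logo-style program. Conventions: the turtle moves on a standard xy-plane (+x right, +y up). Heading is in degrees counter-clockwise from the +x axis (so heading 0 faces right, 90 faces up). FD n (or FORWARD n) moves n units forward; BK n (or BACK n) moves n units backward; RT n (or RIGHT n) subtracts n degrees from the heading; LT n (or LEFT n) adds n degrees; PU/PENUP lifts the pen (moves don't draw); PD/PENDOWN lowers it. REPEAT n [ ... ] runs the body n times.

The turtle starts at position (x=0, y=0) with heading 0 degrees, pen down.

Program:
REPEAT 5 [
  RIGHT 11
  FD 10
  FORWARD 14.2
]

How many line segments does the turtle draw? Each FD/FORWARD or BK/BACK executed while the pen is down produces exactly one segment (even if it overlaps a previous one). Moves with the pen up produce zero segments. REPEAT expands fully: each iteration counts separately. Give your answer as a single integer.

Answer: 10

Derivation:
Executing turtle program step by step:
Start: pos=(0,0), heading=0, pen down
REPEAT 5 [
  -- iteration 1/5 --
  RT 11: heading 0 -> 349
  FD 10: (0,0) -> (9.816,-1.908) [heading=349, draw]
  FD 14.2: (9.816,-1.908) -> (23.755,-4.618) [heading=349, draw]
  -- iteration 2/5 --
  RT 11: heading 349 -> 338
  FD 10: (23.755,-4.618) -> (33.027,-8.364) [heading=338, draw]
  FD 14.2: (33.027,-8.364) -> (46.193,-13.683) [heading=338, draw]
  -- iteration 3/5 --
  RT 11: heading 338 -> 327
  FD 10: (46.193,-13.683) -> (54.58,-19.129) [heading=327, draw]
  FD 14.2: (54.58,-19.129) -> (66.489,-26.863) [heading=327, draw]
  -- iteration 4/5 --
  RT 11: heading 327 -> 316
  FD 10: (66.489,-26.863) -> (73.682,-33.81) [heading=316, draw]
  FD 14.2: (73.682,-33.81) -> (83.897,-43.674) [heading=316, draw]
  -- iteration 5/5 --
  RT 11: heading 316 -> 305
  FD 10: (83.897,-43.674) -> (89.633,-51.866) [heading=305, draw]
  FD 14.2: (89.633,-51.866) -> (97.778,-63.498) [heading=305, draw]
]
Final: pos=(97.778,-63.498), heading=305, 10 segment(s) drawn
Segments drawn: 10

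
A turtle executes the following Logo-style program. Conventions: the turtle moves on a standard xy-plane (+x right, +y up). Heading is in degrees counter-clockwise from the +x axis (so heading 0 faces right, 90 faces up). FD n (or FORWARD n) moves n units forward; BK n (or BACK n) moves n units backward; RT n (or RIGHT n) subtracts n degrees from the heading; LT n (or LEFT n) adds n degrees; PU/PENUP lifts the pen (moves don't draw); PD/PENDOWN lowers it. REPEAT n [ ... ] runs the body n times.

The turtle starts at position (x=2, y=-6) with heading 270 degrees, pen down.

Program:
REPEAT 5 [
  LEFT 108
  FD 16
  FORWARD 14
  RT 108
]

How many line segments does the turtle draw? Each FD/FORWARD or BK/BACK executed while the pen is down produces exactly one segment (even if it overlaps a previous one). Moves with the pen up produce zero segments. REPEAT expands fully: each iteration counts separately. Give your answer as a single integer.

Executing turtle program step by step:
Start: pos=(2,-6), heading=270, pen down
REPEAT 5 [
  -- iteration 1/5 --
  LT 108: heading 270 -> 18
  FD 16: (2,-6) -> (17.217,-1.056) [heading=18, draw]
  FD 14: (17.217,-1.056) -> (30.532,3.271) [heading=18, draw]
  RT 108: heading 18 -> 270
  -- iteration 2/5 --
  LT 108: heading 270 -> 18
  FD 16: (30.532,3.271) -> (45.749,8.215) [heading=18, draw]
  FD 14: (45.749,8.215) -> (59.063,12.541) [heading=18, draw]
  RT 108: heading 18 -> 270
  -- iteration 3/5 --
  LT 108: heading 270 -> 18
  FD 16: (59.063,12.541) -> (74.28,17.485) [heading=18, draw]
  FD 14: (74.28,17.485) -> (87.595,21.812) [heading=18, draw]
  RT 108: heading 18 -> 270
  -- iteration 4/5 --
  LT 108: heading 270 -> 18
  FD 16: (87.595,21.812) -> (102.812,26.756) [heading=18, draw]
  FD 14: (102.812,26.756) -> (116.127,31.082) [heading=18, draw]
  RT 108: heading 18 -> 270
  -- iteration 5/5 --
  LT 108: heading 270 -> 18
  FD 16: (116.127,31.082) -> (131.344,36.026) [heading=18, draw]
  FD 14: (131.344,36.026) -> (144.658,40.353) [heading=18, draw]
  RT 108: heading 18 -> 270
]
Final: pos=(144.658,40.353), heading=270, 10 segment(s) drawn
Segments drawn: 10

Answer: 10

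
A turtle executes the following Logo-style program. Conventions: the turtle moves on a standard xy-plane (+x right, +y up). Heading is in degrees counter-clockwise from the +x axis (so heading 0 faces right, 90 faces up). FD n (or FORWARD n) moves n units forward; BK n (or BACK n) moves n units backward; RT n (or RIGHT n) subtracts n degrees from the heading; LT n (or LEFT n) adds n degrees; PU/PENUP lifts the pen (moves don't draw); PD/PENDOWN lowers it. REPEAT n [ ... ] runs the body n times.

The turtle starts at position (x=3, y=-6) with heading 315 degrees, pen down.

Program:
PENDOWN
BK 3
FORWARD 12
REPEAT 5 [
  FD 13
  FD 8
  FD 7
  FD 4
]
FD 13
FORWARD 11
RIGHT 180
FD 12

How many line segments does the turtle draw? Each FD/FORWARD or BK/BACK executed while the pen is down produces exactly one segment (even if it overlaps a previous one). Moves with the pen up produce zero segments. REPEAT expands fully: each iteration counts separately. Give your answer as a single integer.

Executing turtle program step by step:
Start: pos=(3,-6), heading=315, pen down
PD: pen down
BK 3: (3,-6) -> (0.879,-3.879) [heading=315, draw]
FD 12: (0.879,-3.879) -> (9.364,-12.364) [heading=315, draw]
REPEAT 5 [
  -- iteration 1/5 --
  FD 13: (9.364,-12.364) -> (18.556,-21.556) [heading=315, draw]
  FD 8: (18.556,-21.556) -> (24.213,-27.213) [heading=315, draw]
  FD 7: (24.213,-27.213) -> (29.163,-32.163) [heading=315, draw]
  FD 4: (29.163,-32.163) -> (31.991,-34.991) [heading=315, draw]
  -- iteration 2/5 --
  FD 13: (31.991,-34.991) -> (41.184,-44.184) [heading=315, draw]
  FD 8: (41.184,-44.184) -> (46.841,-49.841) [heading=315, draw]
  FD 7: (46.841,-49.841) -> (51.79,-54.79) [heading=315, draw]
  FD 4: (51.79,-54.79) -> (54.619,-57.619) [heading=315, draw]
  -- iteration 3/5 --
  FD 13: (54.619,-57.619) -> (63.811,-66.811) [heading=315, draw]
  FD 8: (63.811,-66.811) -> (69.468,-72.468) [heading=315, draw]
  FD 7: (69.468,-72.468) -> (74.418,-77.418) [heading=315, draw]
  FD 4: (74.418,-77.418) -> (77.246,-80.246) [heading=315, draw]
  -- iteration 4/5 --
  FD 13: (77.246,-80.246) -> (86.439,-89.439) [heading=315, draw]
  FD 8: (86.439,-89.439) -> (92.095,-95.095) [heading=315, draw]
  FD 7: (92.095,-95.095) -> (97.045,-100.045) [heading=315, draw]
  FD 4: (97.045,-100.045) -> (99.874,-102.874) [heading=315, draw]
  -- iteration 5/5 --
  FD 13: (99.874,-102.874) -> (109.066,-112.066) [heading=315, draw]
  FD 8: (109.066,-112.066) -> (114.723,-117.723) [heading=315, draw]
  FD 7: (114.723,-117.723) -> (119.673,-122.673) [heading=315, draw]
  FD 4: (119.673,-122.673) -> (122.501,-125.501) [heading=315, draw]
]
FD 13: (122.501,-125.501) -> (131.693,-134.693) [heading=315, draw]
FD 11: (131.693,-134.693) -> (139.472,-142.472) [heading=315, draw]
RT 180: heading 315 -> 135
FD 12: (139.472,-142.472) -> (130.986,-133.986) [heading=135, draw]
Final: pos=(130.986,-133.986), heading=135, 25 segment(s) drawn
Segments drawn: 25

Answer: 25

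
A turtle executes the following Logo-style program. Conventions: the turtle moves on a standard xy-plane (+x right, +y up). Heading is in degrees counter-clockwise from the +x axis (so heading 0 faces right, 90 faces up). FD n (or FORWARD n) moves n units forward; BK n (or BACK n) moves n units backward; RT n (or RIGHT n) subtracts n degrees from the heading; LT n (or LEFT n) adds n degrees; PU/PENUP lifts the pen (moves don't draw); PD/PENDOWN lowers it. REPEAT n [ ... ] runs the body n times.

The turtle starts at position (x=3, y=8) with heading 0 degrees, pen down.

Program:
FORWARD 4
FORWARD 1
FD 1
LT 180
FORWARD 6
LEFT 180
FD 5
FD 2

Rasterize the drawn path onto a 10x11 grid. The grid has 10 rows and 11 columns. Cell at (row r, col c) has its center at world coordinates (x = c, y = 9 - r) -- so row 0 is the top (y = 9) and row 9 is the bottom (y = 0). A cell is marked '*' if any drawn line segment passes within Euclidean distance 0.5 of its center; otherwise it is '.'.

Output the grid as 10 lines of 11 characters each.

Segment 0: (3,8) -> (7,8)
Segment 1: (7,8) -> (8,8)
Segment 2: (8,8) -> (9,8)
Segment 3: (9,8) -> (3,8)
Segment 4: (3,8) -> (8,8)
Segment 5: (8,8) -> (10,8)

Answer: ...........
...********
...........
...........
...........
...........
...........
...........
...........
...........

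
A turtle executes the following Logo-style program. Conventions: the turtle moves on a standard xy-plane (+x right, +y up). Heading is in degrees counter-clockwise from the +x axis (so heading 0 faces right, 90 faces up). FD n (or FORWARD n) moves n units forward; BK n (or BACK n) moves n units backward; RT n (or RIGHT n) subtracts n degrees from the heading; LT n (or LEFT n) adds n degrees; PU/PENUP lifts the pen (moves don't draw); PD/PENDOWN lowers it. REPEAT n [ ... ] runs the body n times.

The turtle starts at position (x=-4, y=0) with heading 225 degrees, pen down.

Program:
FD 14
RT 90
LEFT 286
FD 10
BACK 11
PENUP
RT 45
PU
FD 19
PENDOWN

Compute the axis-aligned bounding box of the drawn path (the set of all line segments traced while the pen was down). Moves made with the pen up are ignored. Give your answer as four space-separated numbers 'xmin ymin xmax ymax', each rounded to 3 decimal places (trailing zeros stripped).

Executing turtle program step by step:
Start: pos=(-4,0), heading=225, pen down
FD 14: (-4,0) -> (-13.899,-9.899) [heading=225, draw]
RT 90: heading 225 -> 135
LT 286: heading 135 -> 61
FD 10: (-13.899,-9.899) -> (-9.051,-1.153) [heading=61, draw]
BK 11: (-9.051,-1.153) -> (-14.384,-10.774) [heading=61, draw]
PU: pen up
RT 45: heading 61 -> 16
PU: pen up
FD 19: (-14.384,-10.774) -> (3.88,-5.537) [heading=16, move]
PD: pen down
Final: pos=(3.88,-5.537), heading=16, 3 segment(s) drawn

Segment endpoints: x in {-14.384, -13.899, -9.051, -4}, y in {-10.774, -9.899, -1.153, 0}
xmin=-14.384, ymin=-10.774, xmax=-4, ymax=0

Answer: -14.384 -10.774 -4 0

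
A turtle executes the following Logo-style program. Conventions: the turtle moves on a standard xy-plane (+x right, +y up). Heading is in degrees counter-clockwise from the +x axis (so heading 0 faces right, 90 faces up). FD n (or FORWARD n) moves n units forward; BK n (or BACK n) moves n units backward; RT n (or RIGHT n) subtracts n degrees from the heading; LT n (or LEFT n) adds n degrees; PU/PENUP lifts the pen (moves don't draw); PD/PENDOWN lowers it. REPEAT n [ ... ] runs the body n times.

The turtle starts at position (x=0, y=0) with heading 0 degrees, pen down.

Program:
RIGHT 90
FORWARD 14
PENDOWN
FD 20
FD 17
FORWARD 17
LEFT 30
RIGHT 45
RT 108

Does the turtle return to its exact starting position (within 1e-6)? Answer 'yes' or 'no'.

Executing turtle program step by step:
Start: pos=(0,0), heading=0, pen down
RT 90: heading 0 -> 270
FD 14: (0,0) -> (0,-14) [heading=270, draw]
PD: pen down
FD 20: (0,-14) -> (0,-34) [heading=270, draw]
FD 17: (0,-34) -> (0,-51) [heading=270, draw]
FD 17: (0,-51) -> (0,-68) [heading=270, draw]
LT 30: heading 270 -> 300
RT 45: heading 300 -> 255
RT 108: heading 255 -> 147
Final: pos=(0,-68), heading=147, 4 segment(s) drawn

Start position: (0, 0)
Final position: (0, -68)
Distance = 68; >= 1e-6 -> NOT closed

Answer: no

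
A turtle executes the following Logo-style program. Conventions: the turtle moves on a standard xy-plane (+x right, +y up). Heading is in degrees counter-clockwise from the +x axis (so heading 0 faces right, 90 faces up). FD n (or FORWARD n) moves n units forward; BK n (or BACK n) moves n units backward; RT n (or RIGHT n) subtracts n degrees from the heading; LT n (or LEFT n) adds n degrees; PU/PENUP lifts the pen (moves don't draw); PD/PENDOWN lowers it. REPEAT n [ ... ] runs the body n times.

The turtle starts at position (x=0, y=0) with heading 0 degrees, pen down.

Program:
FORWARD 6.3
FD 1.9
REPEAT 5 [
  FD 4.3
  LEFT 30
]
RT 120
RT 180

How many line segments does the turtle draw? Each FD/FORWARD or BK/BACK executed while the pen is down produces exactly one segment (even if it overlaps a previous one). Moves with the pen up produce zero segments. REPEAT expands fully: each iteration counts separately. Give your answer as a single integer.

Answer: 7

Derivation:
Executing turtle program step by step:
Start: pos=(0,0), heading=0, pen down
FD 6.3: (0,0) -> (6.3,0) [heading=0, draw]
FD 1.9: (6.3,0) -> (8.2,0) [heading=0, draw]
REPEAT 5 [
  -- iteration 1/5 --
  FD 4.3: (8.2,0) -> (12.5,0) [heading=0, draw]
  LT 30: heading 0 -> 30
  -- iteration 2/5 --
  FD 4.3: (12.5,0) -> (16.224,2.15) [heading=30, draw]
  LT 30: heading 30 -> 60
  -- iteration 3/5 --
  FD 4.3: (16.224,2.15) -> (18.374,5.874) [heading=60, draw]
  LT 30: heading 60 -> 90
  -- iteration 4/5 --
  FD 4.3: (18.374,5.874) -> (18.374,10.174) [heading=90, draw]
  LT 30: heading 90 -> 120
  -- iteration 5/5 --
  FD 4.3: (18.374,10.174) -> (16.224,13.898) [heading=120, draw]
  LT 30: heading 120 -> 150
]
RT 120: heading 150 -> 30
RT 180: heading 30 -> 210
Final: pos=(16.224,13.898), heading=210, 7 segment(s) drawn
Segments drawn: 7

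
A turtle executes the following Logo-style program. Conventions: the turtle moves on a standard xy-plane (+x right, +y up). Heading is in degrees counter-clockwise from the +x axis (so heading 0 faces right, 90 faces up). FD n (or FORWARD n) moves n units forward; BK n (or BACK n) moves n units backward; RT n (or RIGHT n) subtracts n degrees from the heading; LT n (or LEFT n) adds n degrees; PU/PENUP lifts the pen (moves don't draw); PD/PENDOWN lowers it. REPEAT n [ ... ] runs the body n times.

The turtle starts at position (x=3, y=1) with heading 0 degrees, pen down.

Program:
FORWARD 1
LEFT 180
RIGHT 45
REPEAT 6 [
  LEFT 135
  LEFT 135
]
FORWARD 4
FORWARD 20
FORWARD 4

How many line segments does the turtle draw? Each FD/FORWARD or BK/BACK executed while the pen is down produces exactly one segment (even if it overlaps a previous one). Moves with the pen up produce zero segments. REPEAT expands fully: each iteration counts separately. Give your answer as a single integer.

Executing turtle program step by step:
Start: pos=(3,1), heading=0, pen down
FD 1: (3,1) -> (4,1) [heading=0, draw]
LT 180: heading 0 -> 180
RT 45: heading 180 -> 135
REPEAT 6 [
  -- iteration 1/6 --
  LT 135: heading 135 -> 270
  LT 135: heading 270 -> 45
  -- iteration 2/6 --
  LT 135: heading 45 -> 180
  LT 135: heading 180 -> 315
  -- iteration 3/6 --
  LT 135: heading 315 -> 90
  LT 135: heading 90 -> 225
  -- iteration 4/6 --
  LT 135: heading 225 -> 0
  LT 135: heading 0 -> 135
  -- iteration 5/6 --
  LT 135: heading 135 -> 270
  LT 135: heading 270 -> 45
  -- iteration 6/6 --
  LT 135: heading 45 -> 180
  LT 135: heading 180 -> 315
]
FD 4: (4,1) -> (6.828,-1.828) [heading=315, draw]
FD 20: (6.828,-1.828) -> (20.971,-15.971) [heading=315, draw]
FD 4: (20.971,-15.971) -> (23.799,-18.799) [heading=315, draw]
Final: pos=(23.799,-18.799), heading=315, 4 segment(s) drawn
Segments drawn: 4

Answer: 4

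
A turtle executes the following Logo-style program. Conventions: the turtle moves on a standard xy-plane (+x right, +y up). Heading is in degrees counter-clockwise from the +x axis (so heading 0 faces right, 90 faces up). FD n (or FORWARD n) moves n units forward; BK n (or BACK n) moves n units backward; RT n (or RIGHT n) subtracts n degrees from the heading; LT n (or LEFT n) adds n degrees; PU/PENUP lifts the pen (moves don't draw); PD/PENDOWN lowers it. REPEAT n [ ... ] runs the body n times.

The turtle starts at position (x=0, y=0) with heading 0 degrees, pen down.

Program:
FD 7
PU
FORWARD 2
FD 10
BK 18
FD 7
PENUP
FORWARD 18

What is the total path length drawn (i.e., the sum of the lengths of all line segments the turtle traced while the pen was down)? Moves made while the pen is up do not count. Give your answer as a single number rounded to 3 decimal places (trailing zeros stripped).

Executing turtle program step by step:
Start: pos=(0,0), heading=0, pen down
FD 7: (0,0) -> (7,0) [heading=0, draw]
PU: pen up
FD 2: (7,0) -> (9,0) [heading=0, move]
FD 10: (9,0) -> (19,0) [heading=0, move]
BK 18: (19,0) -> (1,0) [heading=0, move]
FD 7: (1,0) -> (8,0) [heading=0, move]
PU: pen up
FD 18: (8,0) -> (26,0) [heading=0, move]
Final: pos=(26,0), heading=0, 1 segment(s) drawn

Segment lengths:
  seg 1: (0,0) -> (7,0), length = 7
Total = 7

Answer: 7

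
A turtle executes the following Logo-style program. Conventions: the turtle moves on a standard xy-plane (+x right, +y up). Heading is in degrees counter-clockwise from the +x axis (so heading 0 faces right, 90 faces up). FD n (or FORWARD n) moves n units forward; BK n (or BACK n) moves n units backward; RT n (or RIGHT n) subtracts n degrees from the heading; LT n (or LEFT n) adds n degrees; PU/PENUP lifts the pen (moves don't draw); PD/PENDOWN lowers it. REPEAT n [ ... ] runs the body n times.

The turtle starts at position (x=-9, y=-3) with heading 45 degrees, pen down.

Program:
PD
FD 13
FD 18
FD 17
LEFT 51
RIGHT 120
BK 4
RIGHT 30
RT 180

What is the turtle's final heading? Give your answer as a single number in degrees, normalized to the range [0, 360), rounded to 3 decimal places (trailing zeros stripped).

Executing turtle program step by step:
Start: pos=(-9,-3), heading=45, pen down
PD: pen down
FD 13: (-9,-3) -> (0.192,6.192) [heading=45, draw]
FD 18: (0.192,6.192) -> (12.92,18.92) [heading=45, draw]
FD 17: (12.92,18.92) -> (24.941,30.941) [heading=45, draw]
LT 51: heading 45 -> 96
RT 120: heading 96 -> 336
BK 4: (24.941,30.941) -> (21.287,32.568) [heading=336, draw]
RT 30: heading 336 -> 306
RT 180: heading 306 -> 126
Final: pos=(21.287,32.568), heading=126, 4 segment(s) drawn

Answer: 126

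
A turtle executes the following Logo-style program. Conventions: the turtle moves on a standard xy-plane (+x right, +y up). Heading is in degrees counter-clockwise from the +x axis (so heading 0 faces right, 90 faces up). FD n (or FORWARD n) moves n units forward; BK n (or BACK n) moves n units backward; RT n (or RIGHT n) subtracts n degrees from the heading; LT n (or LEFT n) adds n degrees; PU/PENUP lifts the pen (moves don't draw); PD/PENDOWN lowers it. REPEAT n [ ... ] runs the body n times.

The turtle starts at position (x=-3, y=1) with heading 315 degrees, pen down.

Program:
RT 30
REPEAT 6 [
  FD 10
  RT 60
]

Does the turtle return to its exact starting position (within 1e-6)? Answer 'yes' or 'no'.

Answer: yes

Derivation:
Executing turtle program step by step:
Start: pos=(-3,1), heading=315, pen down
RT 30: heading 315 -> 285
REPEAT 6 [
  -- iteration 1/6 --
  FD 10: (-3,1) -> (-0.412,-8.659) [heading=285, draw]
  RT 60: heading 285 -> 225
  -- iteration 2/6 --
  FD 10: (-0.412,-8.659) -> (-7.483,-15.73) [heading=225, draw]
  RT 60: heading 225 -> 165
  -- iteration 3/6 --
  FD 10: (-7.483,-15.73) -> (-17.142,-13.142) [heading=165, draw]
  RT 60: heading 165 -> 105
  -- iteration 4/6 --
  FD 10: (-17.142,-13.142) -> (-19.73,-3.483) [heading=105, draw]
  RT 60: heading 105 -> 45
  -- iteration 5/6 --
  FD 10: (-19.73,-3.483) -> (-12.659,3.588) [heading=45, draw]
  RT 60: heading 45 -> 345
  -- iteration 6/6 --
  FD 10: (-12.659,3.588) -> (-3,1) [heading=345, draw]
  RT 60: heading 345 -> 285
]
Final: pos=(-3,1), heading=285, 6 segment(s) drawn

Start position: (-3, 1)
Final position: (-3, 1)
Distance = 0; < 1e-6 -> CLOSED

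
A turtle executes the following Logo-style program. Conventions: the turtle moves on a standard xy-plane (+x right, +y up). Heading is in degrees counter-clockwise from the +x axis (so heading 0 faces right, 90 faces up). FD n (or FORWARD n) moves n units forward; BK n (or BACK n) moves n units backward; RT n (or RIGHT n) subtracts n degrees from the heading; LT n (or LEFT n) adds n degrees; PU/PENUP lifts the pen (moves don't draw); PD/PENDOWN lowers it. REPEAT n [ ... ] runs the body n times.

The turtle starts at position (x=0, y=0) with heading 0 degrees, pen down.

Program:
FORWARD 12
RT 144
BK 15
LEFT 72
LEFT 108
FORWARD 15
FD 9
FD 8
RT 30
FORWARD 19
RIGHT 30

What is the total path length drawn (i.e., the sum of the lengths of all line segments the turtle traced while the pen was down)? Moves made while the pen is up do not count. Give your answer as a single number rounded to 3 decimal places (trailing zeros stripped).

Executing turtle program step by step:
Start: pos=(0,0), heading=0, pen down
FD 12: (0,0) -> (12,0) [heading=0, draw]
RT 144: heading 0 -> 216
BK 15: (12,0) -> (24.135,8.817) [heading=216, draw]
LT 72: heading 216 -> 288
LT 108: heading 288 -> 36
FD 15: (24.135,8.817) -> (36.271,17.634) [heading=36, draw]
FD 9: (36.271,17.634) -> (43.552,22.924) [heading=36, draw]
FD 8: (43.552,22.924) -> (50.024,27.626) [heading=36, draw]
RT 30: heading 36 -> 6
FD 19: (50.024,27.626) -> (68.92,29.612) [heading=6, draw]
RT 30: heading 6 -> 336
Final: pos=(68.92,29.612), heading=336, 6 segment(s) drawn

Segment lengths:
  seg 1: (0,0) -> (12,0), length = 12
  seg 2: (12,0) -> (24.135,8.817), length = 15
  seg 3: (24.135,8.817) -> (36.271,17.634), length = 15
  seg 4: (36.271,17.634) -> (43.552,22.924), length = 9
  seg 5: (43.552,22.924) -> (50.024,27.626), length = 8
  seg 6: (50.024,27.626) -> (68.92,29.612), length = 19
Total = 78

Answer: 78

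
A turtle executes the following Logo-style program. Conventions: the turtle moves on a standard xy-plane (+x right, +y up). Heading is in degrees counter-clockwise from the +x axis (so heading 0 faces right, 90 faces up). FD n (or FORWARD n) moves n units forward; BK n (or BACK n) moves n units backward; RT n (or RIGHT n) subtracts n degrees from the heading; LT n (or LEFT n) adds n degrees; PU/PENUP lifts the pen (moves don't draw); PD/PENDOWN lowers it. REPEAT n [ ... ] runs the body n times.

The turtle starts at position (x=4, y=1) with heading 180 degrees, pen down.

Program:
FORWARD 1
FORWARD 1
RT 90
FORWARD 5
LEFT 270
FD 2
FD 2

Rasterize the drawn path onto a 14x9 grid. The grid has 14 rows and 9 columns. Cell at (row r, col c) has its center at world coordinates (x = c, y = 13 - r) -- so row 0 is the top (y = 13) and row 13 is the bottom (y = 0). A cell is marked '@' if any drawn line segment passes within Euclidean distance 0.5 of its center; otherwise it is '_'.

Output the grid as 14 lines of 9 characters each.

Answer: _________
_________
_________
_________
_________
_________
_________
__@@@@@__
__@______
__@______
__@______
__@______
__@@@____
_________

Derivation:
Segment 0: (4,1) -> (3,1)
Segment 1: (3,1) -> (2,1)
Segment 2: (2,1) -> (2,6)
Segment 3: (2,6) -> (4,6)
Segment 4: (4,6) -> (6,6)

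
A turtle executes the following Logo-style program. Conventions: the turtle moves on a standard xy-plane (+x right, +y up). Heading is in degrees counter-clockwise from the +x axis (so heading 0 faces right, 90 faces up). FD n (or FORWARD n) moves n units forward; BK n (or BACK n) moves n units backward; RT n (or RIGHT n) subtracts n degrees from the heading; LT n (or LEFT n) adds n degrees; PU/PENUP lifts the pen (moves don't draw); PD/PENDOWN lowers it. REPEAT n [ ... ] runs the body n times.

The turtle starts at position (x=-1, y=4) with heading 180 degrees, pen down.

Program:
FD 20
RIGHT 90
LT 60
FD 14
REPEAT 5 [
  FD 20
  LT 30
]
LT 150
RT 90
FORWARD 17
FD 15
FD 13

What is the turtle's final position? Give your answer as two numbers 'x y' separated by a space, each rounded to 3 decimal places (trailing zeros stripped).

Executing turtle program step by step:
Start: pos=(-1,4), heading=180, pen down
FD 20: (-1,4) -> (-21,4) [heading=180, draw]
RT 90: heading 180 -> 90
LT 60: heading 90 -> 150
FD 14: (-21,4) -> (-33.124,11) [heading=150, draw]
REPEAT 5 [
  -- iteration 1/5 --
  FD 20: (-33.124,11) -> (-50.445,21) [heading=150, draw]
  LT 30: heading 150 -> 180
  -- iteration 2/5 --
  FD 20: (-50.445,21) -> (-70.445,21) [heading=180, draw]
  LT 30: heading 180 -> 210
  -- iteration 3/5 --
  FD 20: (-70.445,21) -> (-87.765,11) [heading=210, draw]
  LT 30: heading 210 -> 240
  -- iteration 4/5 --
  FD 20: (-87.765,11) -> (-97.765,-6.321) [heading=240, draw]
  LT 30: heading 240 -> 270
  -- iteration 5/5 --
  FD 20: (-97.765,-6.321) -> (-97.765,-26.321) [heading=270, draw]
  LT 30: heading 270 -> 300
]
LT 150: heading 300 -> 90
RT 90: heading 90 -> 0
FD 17: (-97.765,-26.321) -> (-80.765,-26.321) [heading=0, draw]
FD 15: (-80.765,-26.321) -> (-65.765,-26.321) [heading=0, draw]
FD 13: (-65.765,-26.321) -> (-52.765,-26.321) [heading=0, draw]
Final: pos=(-52.765,-26.321), heading=0, 10 segment(s) drawn

Answer: -52.765 -26.321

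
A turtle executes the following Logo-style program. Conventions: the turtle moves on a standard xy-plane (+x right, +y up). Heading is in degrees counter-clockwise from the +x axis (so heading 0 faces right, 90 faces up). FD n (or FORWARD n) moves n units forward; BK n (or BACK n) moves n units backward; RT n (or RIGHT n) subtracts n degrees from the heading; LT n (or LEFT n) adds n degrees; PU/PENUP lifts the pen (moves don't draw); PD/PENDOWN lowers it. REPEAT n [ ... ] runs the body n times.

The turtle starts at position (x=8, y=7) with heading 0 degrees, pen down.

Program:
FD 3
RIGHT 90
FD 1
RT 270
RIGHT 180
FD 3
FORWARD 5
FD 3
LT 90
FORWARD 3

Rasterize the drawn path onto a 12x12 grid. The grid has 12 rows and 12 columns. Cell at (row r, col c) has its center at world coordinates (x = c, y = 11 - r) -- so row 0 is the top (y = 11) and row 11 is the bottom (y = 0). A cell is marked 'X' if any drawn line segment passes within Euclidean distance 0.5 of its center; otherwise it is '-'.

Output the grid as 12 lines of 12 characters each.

Answer: ------------
------------
------------
------------
--------XXXX
XXXXXXXXXXXX
X-----------
X-----------
X-----------
------------
------------
------------

Derivation:
Segment 0: (8,7) -> (11,7)
Segment 1: (11,7) -> (11,6)
Segment 2: (11,6) -> (8,6)
Segment 3: (8,6) -> (3,6)
Segment 4: (3,6) -> (0,6)
Segment 5: (0,6) -> (0,3)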